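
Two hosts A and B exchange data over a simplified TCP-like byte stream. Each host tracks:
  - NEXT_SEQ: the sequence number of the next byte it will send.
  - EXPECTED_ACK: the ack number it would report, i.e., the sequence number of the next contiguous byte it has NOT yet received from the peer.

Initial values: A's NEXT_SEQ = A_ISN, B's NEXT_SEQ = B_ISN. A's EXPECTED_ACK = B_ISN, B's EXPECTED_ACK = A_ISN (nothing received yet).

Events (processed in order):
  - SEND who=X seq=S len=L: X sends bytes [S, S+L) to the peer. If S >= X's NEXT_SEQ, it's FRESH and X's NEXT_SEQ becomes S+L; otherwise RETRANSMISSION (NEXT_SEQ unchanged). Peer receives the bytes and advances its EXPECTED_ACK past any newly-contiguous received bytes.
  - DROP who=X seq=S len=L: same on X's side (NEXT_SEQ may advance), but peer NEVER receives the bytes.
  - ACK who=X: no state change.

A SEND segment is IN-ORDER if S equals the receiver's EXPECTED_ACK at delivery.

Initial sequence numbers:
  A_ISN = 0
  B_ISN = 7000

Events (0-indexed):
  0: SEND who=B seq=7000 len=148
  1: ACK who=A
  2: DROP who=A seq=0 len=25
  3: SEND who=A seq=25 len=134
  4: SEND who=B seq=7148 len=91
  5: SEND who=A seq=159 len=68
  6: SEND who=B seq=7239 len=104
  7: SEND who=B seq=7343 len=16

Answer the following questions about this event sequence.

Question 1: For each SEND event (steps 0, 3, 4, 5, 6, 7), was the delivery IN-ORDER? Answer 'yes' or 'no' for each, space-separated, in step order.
Answer: yes no yes no yes yes

Derivation:
Step 0: SEND seq=7000 -> in-order
Step 3: SEND seq=25 -> out-of-order
Step 4: SEND seq=7148 -> in-order
Step 5: SEND seq=159 -> out-of-order
Step 6: SEND seq=7239 -> in-order
Step 7: SEND seq=7343 -> in-order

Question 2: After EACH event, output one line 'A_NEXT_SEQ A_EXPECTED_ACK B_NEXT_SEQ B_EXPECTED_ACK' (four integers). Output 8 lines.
0 7148 7148 0
0 7148 7148 0
25 7148 7148 0
159 7148 7148 0
159 7239 7239 0
227 7239 7239 0
227 7343 7343 0
227 7359 7359 0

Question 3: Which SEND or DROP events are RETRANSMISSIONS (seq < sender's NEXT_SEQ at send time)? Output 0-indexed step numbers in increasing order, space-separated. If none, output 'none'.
Step 0: SEND seq=7000 -> fresh
Step 2: DROP seq=0 -> fresh
Step 3: SEND seq=25 -> fresh
Step 4: SEND seq=7148 -> fresh
Step 5: SEND seq=159 -> fresh
Step 6: SEND seq=7239 -> fresh
Step 7: SEND seq=7343 -> fresh

Answer: none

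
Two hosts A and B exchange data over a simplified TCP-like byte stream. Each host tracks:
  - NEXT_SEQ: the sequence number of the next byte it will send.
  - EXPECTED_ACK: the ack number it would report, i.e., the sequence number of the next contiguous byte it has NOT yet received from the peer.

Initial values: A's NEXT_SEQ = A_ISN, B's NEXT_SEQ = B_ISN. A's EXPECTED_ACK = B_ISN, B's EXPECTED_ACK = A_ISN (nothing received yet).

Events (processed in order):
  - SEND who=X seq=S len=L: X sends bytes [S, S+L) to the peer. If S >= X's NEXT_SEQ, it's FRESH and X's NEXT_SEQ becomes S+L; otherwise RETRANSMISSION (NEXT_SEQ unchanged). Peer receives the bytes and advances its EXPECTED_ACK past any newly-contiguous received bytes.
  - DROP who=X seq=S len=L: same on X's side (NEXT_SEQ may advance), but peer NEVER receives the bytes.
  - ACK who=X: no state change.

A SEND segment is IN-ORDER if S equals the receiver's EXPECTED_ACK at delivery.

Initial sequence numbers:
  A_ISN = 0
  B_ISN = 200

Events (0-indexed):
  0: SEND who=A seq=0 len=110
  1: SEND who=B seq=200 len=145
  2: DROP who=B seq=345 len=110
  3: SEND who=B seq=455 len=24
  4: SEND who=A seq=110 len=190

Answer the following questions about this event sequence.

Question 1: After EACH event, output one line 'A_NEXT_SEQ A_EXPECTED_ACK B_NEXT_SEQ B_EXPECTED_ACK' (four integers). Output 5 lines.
110 200 200 110
110 345 345 110
110 345 455 110
110 345 479 110
300 345 479 300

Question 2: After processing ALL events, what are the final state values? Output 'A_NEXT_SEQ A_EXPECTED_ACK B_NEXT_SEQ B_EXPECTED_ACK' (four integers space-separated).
After event 0: A_seq=110 A_ack=200 B_seq=200 B_ack=110
After event 1: A_seq=110 A_ack=345 B_seq=345 B_ack=110
After event 2: A_seq=110 A_ack=345 B_seq=455 B_ack=110
After event 3: A_seq=110 A_ack=345 B_seq=479 B_ack=110
After event 4: A_seq=300 A_ack=345 B_seq=479 B_ack=300

Answer: 300 345 479 300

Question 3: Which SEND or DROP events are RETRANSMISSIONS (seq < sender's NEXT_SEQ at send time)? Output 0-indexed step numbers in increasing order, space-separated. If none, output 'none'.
Answer: none

Derivation:
Step 0: SEND seq=0 -> fresh
Step 1: SEND seq=200 -> fresh
Step 2: DROP seq=345 -> fresh
Step 3: SEND seq=455 -> fresh
Step 4: SEND seq=110 -> fresh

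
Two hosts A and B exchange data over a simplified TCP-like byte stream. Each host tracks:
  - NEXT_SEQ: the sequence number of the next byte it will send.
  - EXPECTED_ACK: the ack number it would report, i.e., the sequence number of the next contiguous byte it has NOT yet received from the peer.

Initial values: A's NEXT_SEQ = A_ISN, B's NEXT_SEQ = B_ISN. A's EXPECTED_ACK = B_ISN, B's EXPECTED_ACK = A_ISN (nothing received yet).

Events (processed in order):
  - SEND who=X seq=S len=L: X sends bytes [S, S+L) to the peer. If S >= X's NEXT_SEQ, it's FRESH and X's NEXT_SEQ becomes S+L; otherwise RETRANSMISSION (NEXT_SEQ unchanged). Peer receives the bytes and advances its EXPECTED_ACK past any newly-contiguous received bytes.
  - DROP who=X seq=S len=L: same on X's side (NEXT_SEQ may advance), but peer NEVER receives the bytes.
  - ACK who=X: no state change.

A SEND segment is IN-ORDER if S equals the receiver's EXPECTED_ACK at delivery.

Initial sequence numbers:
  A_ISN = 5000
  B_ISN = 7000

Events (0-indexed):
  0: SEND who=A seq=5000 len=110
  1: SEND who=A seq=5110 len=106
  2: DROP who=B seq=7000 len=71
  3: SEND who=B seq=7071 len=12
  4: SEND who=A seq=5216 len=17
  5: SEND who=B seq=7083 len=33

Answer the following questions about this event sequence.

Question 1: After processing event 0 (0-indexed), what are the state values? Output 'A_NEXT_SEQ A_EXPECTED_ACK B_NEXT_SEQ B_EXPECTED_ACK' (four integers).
After event 0: A_seq=5110 A_ack=7000 B_seq=7000 B_ack=5110

5110 7000 7000 5110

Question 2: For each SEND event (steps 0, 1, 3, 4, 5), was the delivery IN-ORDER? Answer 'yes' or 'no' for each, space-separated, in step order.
Step 0: SEND seq=5000 -> in-order
Step 1: SEND seq=5110 -> in-order
Step 3: SEND seq=7071 -> out-of-order
Step 4: SEND seq=5216 -> in-order
Step 5: SEND seq=7083 -> out-of-order

Answer: yes yes no yes no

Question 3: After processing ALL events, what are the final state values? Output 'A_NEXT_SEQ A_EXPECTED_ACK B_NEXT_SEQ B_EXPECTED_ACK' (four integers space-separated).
After event 0: A_seq=5110 A_ack=7000 B_seq=7000 B_ack=5110
After event 1: A_seq=5216 A_ack=7000 B_seq=7000 B_ack=5216
After event 2: A_seq=5216 A_ack=7000 B_seq=7071 B_ack=5216
After event 3: A_seq=5216 A_ack=7000 B_seq=7083 B_ack=5216
After event 4: A_seq=5233 A_ack=7000 B_seq=7083 B_ack=5233
After event 5: A_seq=5233 A_ack=7000 B_seq=7116 B_ack=5233

Answer: 5233 7000 7116 5233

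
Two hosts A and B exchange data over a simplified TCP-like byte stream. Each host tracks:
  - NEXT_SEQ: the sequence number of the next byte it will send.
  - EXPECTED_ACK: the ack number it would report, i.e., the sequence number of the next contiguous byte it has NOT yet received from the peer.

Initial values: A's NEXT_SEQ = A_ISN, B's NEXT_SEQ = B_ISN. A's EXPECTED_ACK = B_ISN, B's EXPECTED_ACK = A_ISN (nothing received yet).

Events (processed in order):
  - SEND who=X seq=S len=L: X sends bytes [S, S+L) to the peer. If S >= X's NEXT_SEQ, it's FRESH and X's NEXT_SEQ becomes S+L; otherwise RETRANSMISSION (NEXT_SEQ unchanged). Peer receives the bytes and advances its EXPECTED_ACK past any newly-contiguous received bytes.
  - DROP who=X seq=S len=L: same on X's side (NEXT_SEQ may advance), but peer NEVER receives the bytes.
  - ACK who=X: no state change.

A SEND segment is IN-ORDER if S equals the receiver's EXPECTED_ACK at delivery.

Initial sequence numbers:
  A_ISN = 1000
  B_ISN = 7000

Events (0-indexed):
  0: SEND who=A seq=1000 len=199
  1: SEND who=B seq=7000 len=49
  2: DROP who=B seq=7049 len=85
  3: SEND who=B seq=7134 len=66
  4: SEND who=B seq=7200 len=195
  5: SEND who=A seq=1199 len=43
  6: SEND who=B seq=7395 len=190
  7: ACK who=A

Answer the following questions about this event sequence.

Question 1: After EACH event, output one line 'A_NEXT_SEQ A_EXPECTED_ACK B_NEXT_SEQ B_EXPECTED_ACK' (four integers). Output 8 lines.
1199 7000 7000 1199
1199 7049 7049 1199
1199 7049 7134 1199
1199 7049 7200 1199
1199 7049 7395 1199
1242 7049 7395 1242
1242 7049 7585 1242
1242 7049 7585 1242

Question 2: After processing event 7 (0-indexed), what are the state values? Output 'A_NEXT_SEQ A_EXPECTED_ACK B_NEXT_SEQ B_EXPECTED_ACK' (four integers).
After event 0: A_seq=1199 A_ack=7000 B_seq=7000 B_ack=1199
After event 1: A_seq=1199 A_ack=7049 B_seq=7049 B_ack=1199
After event 2: A_seq=1199 A_ack=7049 B_seq=7134 B_ack=1199
After event 3: A_seq=1199 A_ack=7049 B_seq=7200 B_ack=1199
After event 4: A_seq=1199 A_ack=7049 B_seq=7395 B_ack=1199
After event 5: A_seq=1242 A_ack=7049 B_seq=7395 B_ack=1242
After event 6: A_seq=1242 A_ack=7049 B_seq=7585 B_ack=1242
After event 7: A_seq=1242 A_ack=7049 B_seq=7585 B_ack=1242

1242 7049 7585 1242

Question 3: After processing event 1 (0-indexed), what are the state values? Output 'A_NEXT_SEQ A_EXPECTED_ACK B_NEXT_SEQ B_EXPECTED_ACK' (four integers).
After event 0: A_seq=1199 A_ack=7000 B_seq=7000 B_ack=1199
After event 1: A_seq=1199 A_ack=7049 B_seq=7049 B_ack=1199

1199 7049 7049 1199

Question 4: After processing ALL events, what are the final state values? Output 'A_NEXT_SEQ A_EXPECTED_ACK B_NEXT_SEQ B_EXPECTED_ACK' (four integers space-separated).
After event 0: A_seq=1199 A_ack=7000 B_seq=7000 B_ack=1199
After event 1: A_seq=1199 A_ack=7049 B_seq=7049 B_ack=1199
After event 2: A_seq=1199 A_ack=7049 B_seq=7134 B_ack=1199
After event 3: A_seq=1199 A_ack=7049 B_seq=7200 B_ack=1199
After event 4: A_seq=1199 A_ack=7049 B_seq=7395 B_ack=1199
After event 5: A_seq=1242 A_ack=7049 B_seq=7395 B_ack=1242
After event 6: A_seq=1242 A_ack=7049 B_seq=7585 B_ack=1242
After event 7: A_seq=1242 A_ack=7049 B_seq=7585 B_ack=1242

Answer: 1242 7049 7585 1242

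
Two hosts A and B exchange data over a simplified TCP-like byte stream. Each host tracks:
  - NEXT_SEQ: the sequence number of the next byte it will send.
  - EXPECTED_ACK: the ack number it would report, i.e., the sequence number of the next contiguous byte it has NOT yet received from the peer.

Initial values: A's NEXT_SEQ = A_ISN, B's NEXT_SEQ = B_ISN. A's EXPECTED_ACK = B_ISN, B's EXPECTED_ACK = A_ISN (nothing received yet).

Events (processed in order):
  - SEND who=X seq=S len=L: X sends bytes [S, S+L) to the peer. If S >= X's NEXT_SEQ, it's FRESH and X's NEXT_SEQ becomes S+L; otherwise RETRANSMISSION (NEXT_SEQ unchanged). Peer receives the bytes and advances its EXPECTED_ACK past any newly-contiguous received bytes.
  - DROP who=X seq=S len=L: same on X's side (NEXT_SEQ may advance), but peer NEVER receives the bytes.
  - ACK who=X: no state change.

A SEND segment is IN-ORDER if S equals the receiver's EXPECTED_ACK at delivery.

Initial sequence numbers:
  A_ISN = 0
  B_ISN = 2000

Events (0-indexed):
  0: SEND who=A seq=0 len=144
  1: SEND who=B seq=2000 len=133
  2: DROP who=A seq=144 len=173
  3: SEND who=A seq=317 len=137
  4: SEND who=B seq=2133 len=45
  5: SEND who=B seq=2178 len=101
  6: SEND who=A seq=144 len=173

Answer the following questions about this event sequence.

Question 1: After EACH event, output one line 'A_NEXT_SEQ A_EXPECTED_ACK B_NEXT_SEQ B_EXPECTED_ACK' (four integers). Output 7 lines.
144 2000 2000 144
144 2133 2133 144
317 2133 2133 144
454 2133 2133 144
454 2178 2178 144
454 2279 2279 144
454 2279 2279 454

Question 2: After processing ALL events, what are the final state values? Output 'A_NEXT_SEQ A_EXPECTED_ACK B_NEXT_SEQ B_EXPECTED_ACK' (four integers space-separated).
Answer: 454 2279 2279 454

Derivation:
After event 0: A_seq=144 A_ack=2000 B_seq=2000 B_ack=144
After event 1: A_seq=144 A_ack=2133 B_seq=2133 B_ack=144
After event 2: A_seq=317 A_ack=2133 B_seq=2133 B_ack=144
After event 3: A_seq=454 A_ack=2133 B_seq=2133 B_ack=144
After event 4: A_seq=454 A_ack=2178 B_seq=2178 B_ack=144
After event 5: A_seq=454 A_ack=2279 B_seq=2279 B_ack=144
After event 6: A_seq=454 A_ack=2279 B_seq=2279 B_ack=454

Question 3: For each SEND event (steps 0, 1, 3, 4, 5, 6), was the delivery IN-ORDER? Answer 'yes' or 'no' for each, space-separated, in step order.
Answer: yes yes no yes yes yes

Derivation:
Step 0: SEND seq=0 -> in-order
Step 1: SEND seq=2000 -> in-order
Step 3: SEND seq=317 -> out-of-order
Step 4: SEND seq=2133 -> in-order
Step 5: SEND seq=2178 -> in-order
Step 6: SEND seq=144 -> in-order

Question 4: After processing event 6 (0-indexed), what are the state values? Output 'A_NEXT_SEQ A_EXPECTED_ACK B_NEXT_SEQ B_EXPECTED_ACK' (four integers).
After event 0: A_seq=144 A_ack=2000 B_seq=2000 B_ack=144
After event 1: A_seq=144 A_ack=2133 B_seq=2133 B_ack=144
After event 2: A_seq=317 A_ack=2133 B_seq=2133 B_ack=144
After event 3: A_seq=454 A_ack=2133 B_seq=2133 B_ack=144
After event 4: A_seq=454 A_ack=2178 B_seq=2178 B_ack=144
After event 5: A_seq=454 A_ack=2279 B_seq=2279 B_ack=144
After event 6: A_seq=454 A_ack=2279 B_seq=2279 B_ack=454

454 2279 2279 454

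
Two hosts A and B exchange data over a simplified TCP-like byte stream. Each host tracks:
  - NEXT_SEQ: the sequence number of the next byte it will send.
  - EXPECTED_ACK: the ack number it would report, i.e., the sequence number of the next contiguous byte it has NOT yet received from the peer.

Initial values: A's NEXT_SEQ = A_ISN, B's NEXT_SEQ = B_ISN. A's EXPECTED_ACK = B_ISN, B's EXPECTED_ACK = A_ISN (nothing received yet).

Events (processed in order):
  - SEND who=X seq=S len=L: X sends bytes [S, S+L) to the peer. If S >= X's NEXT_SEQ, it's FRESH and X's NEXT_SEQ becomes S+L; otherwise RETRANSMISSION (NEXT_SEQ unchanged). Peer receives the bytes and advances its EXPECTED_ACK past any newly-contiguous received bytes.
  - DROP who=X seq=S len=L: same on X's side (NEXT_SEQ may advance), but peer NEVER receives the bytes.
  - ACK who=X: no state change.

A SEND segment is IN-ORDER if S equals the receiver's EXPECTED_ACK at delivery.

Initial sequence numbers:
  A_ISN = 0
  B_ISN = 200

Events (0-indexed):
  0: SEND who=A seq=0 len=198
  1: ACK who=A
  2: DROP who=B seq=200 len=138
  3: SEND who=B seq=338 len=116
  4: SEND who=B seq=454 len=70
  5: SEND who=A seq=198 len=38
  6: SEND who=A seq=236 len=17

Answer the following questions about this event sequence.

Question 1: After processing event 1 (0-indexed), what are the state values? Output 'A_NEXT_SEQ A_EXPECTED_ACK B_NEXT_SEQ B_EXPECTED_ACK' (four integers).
After event 0: A_seq=198 A_ack=200 B_seq=200 B_ack=198
After event 1: A_seq=198 A_ack=200 B_seq=200 B_ack=198

198 200 200 198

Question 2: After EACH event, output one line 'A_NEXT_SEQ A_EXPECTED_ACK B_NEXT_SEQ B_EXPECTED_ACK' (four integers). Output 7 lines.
198 200 200 198
198 200 200 198
198 200 338 198
198 200 454 198
198 200 524 198
236 200 524 236
253 200 524 253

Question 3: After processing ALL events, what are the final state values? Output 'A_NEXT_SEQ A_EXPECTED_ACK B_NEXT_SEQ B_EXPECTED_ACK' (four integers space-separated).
After event 0: A_seq=198 A_ack=200 B_seq=200 B_ack=198
After event 1: A_seq=198 A_ack=200 B_seq=200 B_ack=198
After event 2: A_seq=198 A_ack=200 B_seq=338 B_ack=198
After event 3: A_seq=198 A_ack=200 B_seq=454 B_ack=198
After event 4: A_seq=198 A_ack=200 B_seq=524 B_ack=198
After event 5: A_seq=236 A_ack=200 B_seq=524 B_ack=236
After event 6: A_seq=253 A_ack=200 B_seq=524 B_ack=253

Answer: 253 200 524 253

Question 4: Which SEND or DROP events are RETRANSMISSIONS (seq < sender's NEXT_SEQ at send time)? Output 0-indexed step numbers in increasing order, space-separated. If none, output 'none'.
Step 0: SEND seq=0 -> fresh
Step 2: DROP seq=200 -> fresh
Step 3: SEND seq=338 -> fresh
Step 4: SEND seq=454 -> fresh
Step 5: SEND seq=198 -> fresh
Step 6: SEND seq=236 -> fresh

Answer: none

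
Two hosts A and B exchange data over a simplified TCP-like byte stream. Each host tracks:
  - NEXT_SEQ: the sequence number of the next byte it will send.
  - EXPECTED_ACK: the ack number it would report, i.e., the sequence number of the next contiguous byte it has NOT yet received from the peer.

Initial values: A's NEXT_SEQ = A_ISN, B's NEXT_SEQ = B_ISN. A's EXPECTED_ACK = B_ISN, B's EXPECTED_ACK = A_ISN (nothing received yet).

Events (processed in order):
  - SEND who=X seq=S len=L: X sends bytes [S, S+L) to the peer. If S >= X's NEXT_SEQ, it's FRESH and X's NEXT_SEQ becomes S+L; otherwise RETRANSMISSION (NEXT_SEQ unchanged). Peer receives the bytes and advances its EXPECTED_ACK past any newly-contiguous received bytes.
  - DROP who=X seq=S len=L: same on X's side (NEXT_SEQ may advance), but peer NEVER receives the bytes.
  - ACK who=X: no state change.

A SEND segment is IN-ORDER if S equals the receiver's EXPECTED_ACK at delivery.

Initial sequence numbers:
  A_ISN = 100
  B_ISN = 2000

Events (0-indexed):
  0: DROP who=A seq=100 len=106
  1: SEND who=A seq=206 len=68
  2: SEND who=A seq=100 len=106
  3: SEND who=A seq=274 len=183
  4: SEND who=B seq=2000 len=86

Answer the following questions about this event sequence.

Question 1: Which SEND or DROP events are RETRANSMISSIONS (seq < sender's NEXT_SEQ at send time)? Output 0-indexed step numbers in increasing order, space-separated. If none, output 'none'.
Step 0: DROP seq=100 -> fresh
Step 1: SEND seq=206 -> fresh
Step 2: SEND seq=100 -> retransmit
Step 3: SEND seq=274 -> fresh
Step 4: SEND seq=2000 -> fresh

Answer: 2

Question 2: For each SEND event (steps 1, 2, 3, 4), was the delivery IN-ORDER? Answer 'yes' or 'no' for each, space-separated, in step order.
Answer: no yes yes yes

Derivation:
Step 1: SEND seq=206 -> out-of-order
Step 2: SEND seq=100 -> in-order
Step 3: SEND seq=274 -> in-order
Step 4: SEND seq=2000 -> in-order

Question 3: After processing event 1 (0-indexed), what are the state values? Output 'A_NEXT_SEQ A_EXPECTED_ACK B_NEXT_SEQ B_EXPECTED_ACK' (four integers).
After event 0: A_seq=206 A_ack=2000 B_seq=2000 B_ack=100
After event 1: A_seq=274 A_ack=2000 B_seq=2000 B_ack=100

274 2000 2000 100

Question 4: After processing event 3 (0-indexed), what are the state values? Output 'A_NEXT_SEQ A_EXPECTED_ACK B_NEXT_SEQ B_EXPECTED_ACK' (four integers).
After event 0: A_seq=206 A_ack=2000 B_seq=2000 B_ack=100
After event 1: A_seq=274 A_ack=2000 B_seq=2000 B_ack=100
After event 2: A_seq=274 A_ack=2000 B_seq=2000 B_ack=274
After event 3: A_seq=457 A_ack=2000 B_seq=2000 B_ack=457

457 2000 2000 457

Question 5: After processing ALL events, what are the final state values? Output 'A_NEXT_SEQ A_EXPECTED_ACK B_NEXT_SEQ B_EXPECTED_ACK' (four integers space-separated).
Answer: 457 2086 2086 457

Derivation:
After event 0: A_seq=206 A_ack=2000 B_seq=2000 B_ack=100
After event 1: A_seq=274 A_ack=2000 B_seq=2000 B_ack=100
After event 2: A_seq=274 A_ack=2000 B_seq=2000 B_ack=274
After event 3: A_seq=457 A_ack=2000 B_seq=2000 B_ack=457
After event 4: A_seq=457 A_ack=2086 B_seq=2086 B_ack=457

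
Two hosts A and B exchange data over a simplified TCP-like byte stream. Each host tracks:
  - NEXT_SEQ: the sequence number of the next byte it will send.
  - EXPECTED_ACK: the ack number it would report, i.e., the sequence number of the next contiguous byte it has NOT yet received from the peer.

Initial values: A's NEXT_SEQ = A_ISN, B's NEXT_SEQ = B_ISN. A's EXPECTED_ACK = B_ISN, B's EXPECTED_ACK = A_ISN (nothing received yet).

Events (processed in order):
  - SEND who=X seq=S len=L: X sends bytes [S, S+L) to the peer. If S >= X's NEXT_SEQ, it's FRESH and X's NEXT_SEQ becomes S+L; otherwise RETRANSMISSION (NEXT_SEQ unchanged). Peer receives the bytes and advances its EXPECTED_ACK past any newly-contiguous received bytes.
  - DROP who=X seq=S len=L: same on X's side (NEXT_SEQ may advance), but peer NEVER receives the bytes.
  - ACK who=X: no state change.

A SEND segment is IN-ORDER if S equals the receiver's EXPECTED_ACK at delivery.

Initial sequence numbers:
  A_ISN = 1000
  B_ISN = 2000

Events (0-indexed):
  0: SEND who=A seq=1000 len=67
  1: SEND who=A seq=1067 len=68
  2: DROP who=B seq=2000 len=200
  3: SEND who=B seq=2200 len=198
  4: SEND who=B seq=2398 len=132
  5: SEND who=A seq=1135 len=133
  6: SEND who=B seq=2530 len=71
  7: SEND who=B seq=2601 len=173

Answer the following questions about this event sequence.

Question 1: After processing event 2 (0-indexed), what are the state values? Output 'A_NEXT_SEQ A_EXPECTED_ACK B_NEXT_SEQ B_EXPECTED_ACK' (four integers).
After event 0: A_seq=1067 A_ack=2000 B_seq=2000 B_ack=1067
After event 1: A_seq=1135 A_ack=2000 B_seq=2000 B_ack=1135
After event 2: A_seq=1135 A_ack=2000 B_seq=2200 B_ack=1135

1135 2000 2200 1135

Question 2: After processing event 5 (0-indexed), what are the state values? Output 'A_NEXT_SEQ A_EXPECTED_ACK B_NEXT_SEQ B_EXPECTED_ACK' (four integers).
After event 0: A_seq=1067 A_ack=2000 B_seq=2000 B_ack=1067
After event 1: A_seq=1135 A_ack=2000 B_seq=2000 B_ack=1135
After event 2: A_seq=1135 A_ack=2000 B_seq=2200 B_ack=1135
After event 3: A_seq=1135 A_ack=2000 B_seq=2398 B_ack=1135
After event 4: A_seq=1135 A_ack=2000 B_seq=2530 B_ack=1135
After event 5: A_seq=1268 A_ack=2000 B_seq=2530 B_ack=1268

1268 2000 2530 1268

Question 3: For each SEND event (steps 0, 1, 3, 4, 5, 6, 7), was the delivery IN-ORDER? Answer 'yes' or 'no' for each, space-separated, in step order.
Step 0: SEND seq=1000 -> in-order
Step 1: SEND seq=1067 -> in-order
Step 3: SEND seq=2200 -> out-of-order
Step 4: SEND seq=2398 -> out-of-order
Step 5: SEND seq=1135 -> in-order
Step 6: SEND seq=2530 -> out-of-order
Step 7: SEND seq=2601 -> out-of-order

Answer: yes yes no no yes no no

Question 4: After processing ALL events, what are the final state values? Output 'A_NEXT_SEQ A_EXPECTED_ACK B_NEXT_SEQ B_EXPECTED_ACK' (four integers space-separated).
After event 0: A_seq=1067 A_ack=2000 B_seq=2000 B_ack=1067
After event 1: A_seq=1135 A_ack=2000 B_seq=2000 B_ack=1135
After event 2: A_seq=1135 A_ack=2000 B_seq=2200 B_ack=1135
After event 3: A_seq=1135 A_ack=2000 B_seq=2398 B_ack=1135
After event 4: A_seq=1135 A_ack=2000 B_seq=2530 B_ack=1135
After event 5: A_seq=1268 A_ack=2000 B_seq=2530 B_ack=1268
After event 6: A_seq=1268 A_ack=2000 B_seq=2601 B_ack=1268
After event 7: A_seq=1268 A_ack=2000 B_seq=2774 B_ack=1268

Answer: 1268 2000 2774 1268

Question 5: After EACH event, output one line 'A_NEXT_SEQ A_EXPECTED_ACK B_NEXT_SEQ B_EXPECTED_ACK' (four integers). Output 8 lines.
1067 2000 2000 1067
1135 2000 2000 1135
1135 2000 2200 1135
1135 2000 2398 1135
1135 2000 2530 1135
1268 2000 2530 1268
1268 2000 2601 1268
1268 2000 2774 1268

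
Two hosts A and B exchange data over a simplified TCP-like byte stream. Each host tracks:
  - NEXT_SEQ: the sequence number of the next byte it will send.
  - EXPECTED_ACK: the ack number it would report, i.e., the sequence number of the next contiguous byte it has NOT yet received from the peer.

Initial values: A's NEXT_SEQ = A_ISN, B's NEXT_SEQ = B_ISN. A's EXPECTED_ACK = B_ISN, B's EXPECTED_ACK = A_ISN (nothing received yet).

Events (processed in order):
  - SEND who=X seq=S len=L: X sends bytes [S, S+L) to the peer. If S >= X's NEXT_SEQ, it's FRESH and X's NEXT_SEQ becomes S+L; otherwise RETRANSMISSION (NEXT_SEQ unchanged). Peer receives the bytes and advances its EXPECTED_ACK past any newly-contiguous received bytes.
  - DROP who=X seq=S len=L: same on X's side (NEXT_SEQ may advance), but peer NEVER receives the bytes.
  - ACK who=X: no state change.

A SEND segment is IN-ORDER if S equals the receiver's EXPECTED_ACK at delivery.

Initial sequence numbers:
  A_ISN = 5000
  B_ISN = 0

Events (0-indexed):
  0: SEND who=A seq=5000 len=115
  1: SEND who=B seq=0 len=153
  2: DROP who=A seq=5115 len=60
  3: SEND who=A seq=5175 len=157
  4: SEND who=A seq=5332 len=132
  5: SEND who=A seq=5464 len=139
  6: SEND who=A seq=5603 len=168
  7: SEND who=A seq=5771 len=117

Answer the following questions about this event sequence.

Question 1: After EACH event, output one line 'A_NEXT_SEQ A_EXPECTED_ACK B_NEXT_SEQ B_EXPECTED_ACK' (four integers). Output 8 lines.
5115 0 0 5115
5115 153 153 5115
5175 153 153 5115
5332 153 153 5115
5464 153 153 5115
5603 153 153 5115
5771 153 153 5115
5888 153 153 5115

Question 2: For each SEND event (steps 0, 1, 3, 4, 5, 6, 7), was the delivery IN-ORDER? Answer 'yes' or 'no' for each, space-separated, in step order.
Step 0: SEND seq=5000 -> in-order
Step 1: SEND seq=0 -> in-order
Step 3: SEND seq=5175 -> out-of-order
Step 4: SEND seq=5332 -> out-of-order
Step 5: SEND seq=5464 -> out-of-order
Step 6: SEND seq=5603 -> out-of-order
Step 7: SEND seq=5771 -> out-of-order

Answer: yes yes no no no no no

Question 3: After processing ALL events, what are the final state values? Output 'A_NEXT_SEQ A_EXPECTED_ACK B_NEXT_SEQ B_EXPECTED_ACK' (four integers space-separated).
Answer: 5888 153 153 5115

Derivation:
After event 0: A_seq=5115 A_ack=0 B_seq=0 B_ack=5115
After event 1: A_seq=5115 A_ack=153 B_seq=153 B_ack=5115
After event 2: A_seq=5175 A_ack=153 B_seq=153 B_ack=5115
After event 3: A_seq=5332 A_ack=153 B_seq=153 B_ack=5115
After event 4: A_seq=5464 A_ack=153 B_seq=153 B_ack=5115
After event 5: A_seq=5603 A_ack=153 B_seq=153 B_ack=5115
After event 6: A_seq=5771 A_ack=153 B_seq=153 B_ack=5115
After event 7: A_seq=5888 A_ack=153 B_seq=153 B_ack=5115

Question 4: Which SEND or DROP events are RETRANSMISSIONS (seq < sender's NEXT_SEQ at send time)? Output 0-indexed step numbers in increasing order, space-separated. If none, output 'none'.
Answer: none

Derivation:
Step 0: SEND seq=5000 -> fresh
Step 1: SEND seq=0 -> fresh
Step 2: DROP seq=5115 -> fresh
Step 3: SEND seq=5175 -> fresh
Step 4: SEND seq=5332 -> fresh
Step 5: SEND seq=5464 -> fresh
Step 6: SEND seq=5603 -> fresh
Step 7: SEND seq=5771 -> fresh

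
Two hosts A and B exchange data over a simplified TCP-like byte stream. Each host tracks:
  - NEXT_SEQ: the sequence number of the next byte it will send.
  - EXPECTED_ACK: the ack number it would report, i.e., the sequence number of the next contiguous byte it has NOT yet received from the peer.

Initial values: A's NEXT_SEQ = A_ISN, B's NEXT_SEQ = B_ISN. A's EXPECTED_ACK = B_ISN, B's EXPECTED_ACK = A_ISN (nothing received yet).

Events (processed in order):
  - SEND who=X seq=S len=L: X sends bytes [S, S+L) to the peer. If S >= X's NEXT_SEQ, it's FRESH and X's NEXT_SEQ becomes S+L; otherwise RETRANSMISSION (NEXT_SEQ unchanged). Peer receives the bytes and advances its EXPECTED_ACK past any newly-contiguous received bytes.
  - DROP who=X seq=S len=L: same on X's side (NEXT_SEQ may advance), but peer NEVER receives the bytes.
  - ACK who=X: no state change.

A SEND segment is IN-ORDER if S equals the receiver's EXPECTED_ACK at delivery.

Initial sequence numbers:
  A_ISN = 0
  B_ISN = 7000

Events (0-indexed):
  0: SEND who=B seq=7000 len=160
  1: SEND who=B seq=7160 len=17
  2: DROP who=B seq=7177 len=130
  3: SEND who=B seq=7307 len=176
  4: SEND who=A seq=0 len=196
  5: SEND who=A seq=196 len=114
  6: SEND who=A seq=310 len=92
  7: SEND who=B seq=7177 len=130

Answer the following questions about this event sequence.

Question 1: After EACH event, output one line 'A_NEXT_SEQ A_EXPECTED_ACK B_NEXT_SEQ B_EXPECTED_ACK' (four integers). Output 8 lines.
0 7160 7160 0
0 7177 7177 0
0 7177 7307 0
0 7177 7483 0
196 7177 7483 196
310 7177 7483 310
402 7177 7483 402
402 7483 7483 402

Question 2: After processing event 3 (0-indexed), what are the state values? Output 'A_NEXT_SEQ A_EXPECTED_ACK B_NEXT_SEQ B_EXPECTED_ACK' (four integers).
After event 0: A_seq=0 A_ack=7160 B_seq=7160 B_ack=0
After event 1: A_seq=0 A_ack=7177 B_seq=7177 B_ack=0
After event 2: A_seq=0 A_ack=7177 B_seq=7307 B_ack=0
After event 3: A_seq=0 A_ack=7177 B_seq=7483 B_ack=0

0 7177 7483 0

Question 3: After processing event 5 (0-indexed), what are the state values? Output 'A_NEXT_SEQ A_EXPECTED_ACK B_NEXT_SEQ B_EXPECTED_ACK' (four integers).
After event 0: A_seq=0 A_ack=7160 B_seq=7160 B_ack=0
After event 1: A_seq=0 A_ack=7177 B_seq=7177 B_ack=0
After event 2: A_seq=0 A_ack=7177 B_seq=7307 B_ack=0
After event 3: A_seq=0 A_ack=7177 B_seq=7483 B_ack=0
After event 4: A_seq=196 A_ack=7177 B_seq=7483 B_ack=196
After event 5: A_seq=310 A_ack=7177 B_seq=7483 B_ack=310

310 7177 7483 310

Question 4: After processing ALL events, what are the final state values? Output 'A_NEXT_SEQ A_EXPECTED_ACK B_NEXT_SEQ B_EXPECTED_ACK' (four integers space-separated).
After event 0: A_seq=0 A_ack=7160 B_seq=7160 B_ack=0
After event 1: A_seq=0 A_ack=7177 B_seq=7177 B_ack=0
After event 2: A_seq=0 A_ack=7177 B_seq=7307 B_ack=0
After event 3: A_seq=0 A_ack=7177 B_seq=7483 B_ack=0
After event 4: A_seq=196 A_ack=7177 B_seq=7483 B_ack=196
After event 5: A_seq=310 A_ack=7177 B_seq=7483 B_ack=310
After event 6: A_seq=402 A_ack=7177 B_seq=7483 B_ack=402
After event 7: A_seq=402 A_ack=7483 B_seq=7483 B_ack=402

Answer: 402 7483 7483 402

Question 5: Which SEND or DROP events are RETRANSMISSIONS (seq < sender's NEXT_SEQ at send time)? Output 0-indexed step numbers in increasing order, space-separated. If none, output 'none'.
Step 0: SEND seq=7000 -> fresh
Step 1: SEND seq=7160 -> fresh
Step 2: DROP seq=7177 -> fresh
Step 3: SEND seq=7307 -> fresh
Step 4: SEND seq=0 -> fresh
Step 5: SEND seq=196 -> fresh
Step 6: SEND seq=310 -> fresh
Step 7: SEND seq=7177 -> retransmit

Answer: 7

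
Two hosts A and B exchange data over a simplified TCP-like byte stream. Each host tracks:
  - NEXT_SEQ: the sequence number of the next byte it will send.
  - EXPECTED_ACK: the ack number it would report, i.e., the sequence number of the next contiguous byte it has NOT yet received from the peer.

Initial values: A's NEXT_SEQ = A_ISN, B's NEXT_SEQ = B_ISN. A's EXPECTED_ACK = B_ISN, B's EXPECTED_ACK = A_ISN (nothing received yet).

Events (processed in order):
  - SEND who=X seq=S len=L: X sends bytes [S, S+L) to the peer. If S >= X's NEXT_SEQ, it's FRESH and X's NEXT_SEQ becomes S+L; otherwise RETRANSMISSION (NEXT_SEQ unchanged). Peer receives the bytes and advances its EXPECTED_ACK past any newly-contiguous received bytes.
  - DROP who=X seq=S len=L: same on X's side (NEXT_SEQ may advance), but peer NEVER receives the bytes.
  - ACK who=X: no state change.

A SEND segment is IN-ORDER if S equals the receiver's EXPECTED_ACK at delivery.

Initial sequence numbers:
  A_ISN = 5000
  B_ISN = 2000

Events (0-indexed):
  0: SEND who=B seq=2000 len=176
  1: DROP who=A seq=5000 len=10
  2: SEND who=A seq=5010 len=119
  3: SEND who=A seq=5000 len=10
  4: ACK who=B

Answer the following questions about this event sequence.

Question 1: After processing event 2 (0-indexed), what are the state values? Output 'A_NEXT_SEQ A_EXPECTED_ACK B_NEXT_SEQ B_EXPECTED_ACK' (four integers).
After event 0: A_seq=5000 A_ack=2176 B_seq=2176 B_ack=5000
After event 1: A_seq=5010 A_ack=2176 B_seq=2176 B_ack=5000
After event 2: A_seq=5129 A_ack=2176 B_seq=2176 B_ack=5000

5129 2176 2176 5000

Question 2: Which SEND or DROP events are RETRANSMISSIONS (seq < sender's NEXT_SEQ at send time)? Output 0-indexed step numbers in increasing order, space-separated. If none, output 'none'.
Answer: 3

Derivation:
Step 0: SEND seq=2000 -> fresh
Step 1: DROP seq=5000 -> fresh
Step 2: SEND seq=5010 -> fresh
Step 3: SEND seq=5000 -> retransmit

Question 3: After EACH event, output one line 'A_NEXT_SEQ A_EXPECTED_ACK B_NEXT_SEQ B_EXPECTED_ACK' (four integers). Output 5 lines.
5000 2176 2176 5000
5010 2176 2176 5000
5129 2176 2176 5000
5129 2176 2176 5129
5129 2176 2176 5129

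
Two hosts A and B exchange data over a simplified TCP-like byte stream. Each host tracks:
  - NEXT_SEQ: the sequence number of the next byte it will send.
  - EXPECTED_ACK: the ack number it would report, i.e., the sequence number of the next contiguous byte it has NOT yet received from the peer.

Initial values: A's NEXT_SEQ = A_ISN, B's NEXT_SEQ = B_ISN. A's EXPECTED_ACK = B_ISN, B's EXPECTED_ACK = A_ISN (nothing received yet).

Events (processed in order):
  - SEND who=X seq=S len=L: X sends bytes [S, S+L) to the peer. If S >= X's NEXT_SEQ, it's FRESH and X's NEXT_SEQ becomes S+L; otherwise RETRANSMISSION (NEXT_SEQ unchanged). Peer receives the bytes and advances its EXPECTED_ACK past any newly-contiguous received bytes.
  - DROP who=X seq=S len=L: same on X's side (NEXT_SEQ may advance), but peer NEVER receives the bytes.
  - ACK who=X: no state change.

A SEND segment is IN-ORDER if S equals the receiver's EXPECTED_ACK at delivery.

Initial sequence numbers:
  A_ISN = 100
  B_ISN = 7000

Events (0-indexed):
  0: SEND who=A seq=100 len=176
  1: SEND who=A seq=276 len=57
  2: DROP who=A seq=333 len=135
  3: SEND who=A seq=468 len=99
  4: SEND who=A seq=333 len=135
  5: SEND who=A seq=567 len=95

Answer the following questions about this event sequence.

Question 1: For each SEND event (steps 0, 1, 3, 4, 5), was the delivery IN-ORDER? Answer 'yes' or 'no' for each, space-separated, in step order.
Step 0: SEND seq=100 -> in-order
Step 1: SEND seq=276 -> in-order
Step 3: SEND seq=468 -> out-of-order
Step 4: SEND seq=333 -> in-order
Step 5: SEND seq=567 -> in-order

Answer: yes yes no yes yes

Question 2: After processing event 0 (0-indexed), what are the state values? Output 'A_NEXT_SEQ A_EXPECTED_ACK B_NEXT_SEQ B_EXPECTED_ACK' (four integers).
After event 0: A_seq=276 A_ack=7000 B_seq=7000 B_ack=276

276 7000 7000 276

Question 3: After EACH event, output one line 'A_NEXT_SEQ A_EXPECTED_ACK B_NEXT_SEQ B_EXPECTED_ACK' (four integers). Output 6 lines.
276 7000 7000 276
333 7000 7000 333
468 7000 7000 333
567 7000 7000 333
567 7000 7000 567
662 7000 7000 662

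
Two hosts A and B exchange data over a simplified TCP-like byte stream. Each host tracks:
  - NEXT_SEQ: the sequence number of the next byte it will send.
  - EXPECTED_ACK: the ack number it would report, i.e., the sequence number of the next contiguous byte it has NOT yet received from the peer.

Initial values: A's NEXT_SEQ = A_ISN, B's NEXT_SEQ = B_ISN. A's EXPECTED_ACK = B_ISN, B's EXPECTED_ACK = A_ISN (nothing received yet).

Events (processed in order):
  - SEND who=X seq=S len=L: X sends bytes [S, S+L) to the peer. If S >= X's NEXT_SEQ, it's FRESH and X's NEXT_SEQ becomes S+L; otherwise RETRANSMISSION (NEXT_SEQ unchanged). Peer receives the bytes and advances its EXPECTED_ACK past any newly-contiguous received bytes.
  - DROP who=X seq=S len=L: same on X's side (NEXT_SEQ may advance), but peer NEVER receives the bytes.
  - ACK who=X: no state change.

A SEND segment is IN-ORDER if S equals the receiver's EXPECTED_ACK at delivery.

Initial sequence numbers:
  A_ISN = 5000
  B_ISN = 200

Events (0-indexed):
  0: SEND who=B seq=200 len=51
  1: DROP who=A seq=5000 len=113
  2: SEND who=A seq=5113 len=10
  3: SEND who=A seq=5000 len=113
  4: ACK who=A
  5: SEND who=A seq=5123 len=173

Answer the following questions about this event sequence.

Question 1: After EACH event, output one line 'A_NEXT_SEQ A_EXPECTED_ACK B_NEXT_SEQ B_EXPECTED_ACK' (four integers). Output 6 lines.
5000 251 251 5000
5113 251 251 5000
5123 251 251 5000
5123 251 251 5123
5123 251 251 5123
5296 251 251 5296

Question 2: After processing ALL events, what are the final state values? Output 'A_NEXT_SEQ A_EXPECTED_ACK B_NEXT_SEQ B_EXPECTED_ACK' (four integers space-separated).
After event 0: A_seq=5000 A_ack=251 B_seq=251 B_ack=5000
After event 1: A_seq=5113 A_ack=251 B_seq=251 B_ack=5000
After event 2: A_seq=5123 A_ack=251 B_seq=251 B_ack=5000
After event 3: A_seq=5123 A_ack=251 B_seq=251 B_ack=5123
After event 4: A_seq=5123 A_ack=251 B_seq=251 B_ack=5123
After event 5: A_seq=5296 A_ack=251 B_seq=251 B_ack=5296

Answer: 5296 251 251 5296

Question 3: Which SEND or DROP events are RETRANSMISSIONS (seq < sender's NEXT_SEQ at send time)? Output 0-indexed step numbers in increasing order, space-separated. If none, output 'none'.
Step 0: SEND seq=200 -> fresh
Step 1: DROP seq=5000 -> fresh
Step 2: SEND seq=5113 -> fresh
Step 3: SEND seq=5000 -> retransmit
Step 5: SEND seq=5123 -> fresh

Answer: 3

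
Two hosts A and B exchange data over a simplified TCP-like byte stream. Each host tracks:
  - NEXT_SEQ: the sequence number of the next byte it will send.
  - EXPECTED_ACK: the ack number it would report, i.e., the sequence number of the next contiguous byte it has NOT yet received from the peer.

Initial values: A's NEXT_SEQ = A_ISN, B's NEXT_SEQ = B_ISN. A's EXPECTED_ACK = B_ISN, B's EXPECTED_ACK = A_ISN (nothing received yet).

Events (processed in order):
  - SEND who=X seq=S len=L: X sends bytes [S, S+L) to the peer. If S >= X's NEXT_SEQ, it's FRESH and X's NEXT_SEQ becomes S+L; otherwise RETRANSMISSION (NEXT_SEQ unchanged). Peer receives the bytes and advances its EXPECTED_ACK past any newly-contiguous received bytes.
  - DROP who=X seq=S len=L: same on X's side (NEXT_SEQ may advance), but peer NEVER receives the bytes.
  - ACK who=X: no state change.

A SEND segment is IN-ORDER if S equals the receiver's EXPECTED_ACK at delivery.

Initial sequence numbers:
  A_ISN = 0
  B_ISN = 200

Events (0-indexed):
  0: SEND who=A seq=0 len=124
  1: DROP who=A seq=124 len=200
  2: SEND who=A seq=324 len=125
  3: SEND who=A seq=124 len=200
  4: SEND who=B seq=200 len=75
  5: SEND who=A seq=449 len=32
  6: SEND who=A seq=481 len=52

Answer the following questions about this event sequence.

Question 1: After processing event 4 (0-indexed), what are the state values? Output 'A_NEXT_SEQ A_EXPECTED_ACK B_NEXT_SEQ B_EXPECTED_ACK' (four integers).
After event 0: A_seq=124 A_ack=200 B_seq=200 B_ack=124
After event 1: A_seq=324 A_ack=200 B_seq=200 B_ack=124
After event 2: A_seq=449 A_ack=200 B_seq=200 B_ack=124
After event 3: A_seq=449 A_ack=200 B_seq=200 B_ack=449
After event 4: A_seq=449 A_ack=275 B_seq=275 B_ack=449

449 275 275 449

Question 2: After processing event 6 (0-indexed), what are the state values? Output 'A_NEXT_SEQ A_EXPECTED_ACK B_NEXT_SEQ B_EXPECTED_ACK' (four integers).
After event 0: A_seq=124 A_ack=200 B_seq=200 B_ack=124
After event 1: A_seq=324 A_ack=200 B_seq=200 B_ack=124
After event 2: A_seq=449 A_ack=200 B_seq=200 B_ack=124
After event 3: A_seq=449 A_ack=200 B_seq=200 B_ack=449
After event 4: A_seq=449 A_ack=275 B_seq=275 B_ack=449
After event 5: A_seq=481 A_ack=275 B_seq=275 B_ack=481
After event 6: A_seq=533 A_ack=275 B_seq=275 B_ack=533

533 275 275 533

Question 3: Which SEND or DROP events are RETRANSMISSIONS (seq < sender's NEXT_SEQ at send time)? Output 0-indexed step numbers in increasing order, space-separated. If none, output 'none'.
Answer: 3

Derivation:
Step 0: SEND seq=0 -> fresh
Step 1: DROP seq=124 -> fresh
Step 2: SEND seq=324 -> fresh
Step 3: SEND seq=124 -> retransmit
Step 4: SEND seq=200 -> fresh
Step 5: SEND seq=449 -> fresh
Step 6: SEND seq=481 -> fresh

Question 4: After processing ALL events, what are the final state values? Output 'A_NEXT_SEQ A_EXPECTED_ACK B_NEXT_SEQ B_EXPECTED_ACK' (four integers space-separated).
After event 0: A_seq=124 A_ack=200 B_seq=200 B_ack=124
After event 1: A_seq=324 A_ack=200 B_seq=200 B_ack=124
After event 2: A_seq=449 A_ack=200 B_seq=200 B_ack=124
After event 3: A_seq=449 A_ack=200 B_seq=200 B_ack=449
After event 4: A_seq=449 A_ack=275 B_seq=275 B_ack=449
After event 5: A_seq=481 A_ack=275 B_seq=275 B_ack=481
After event 6: A_seq=533 A_ack=275 B_seq=275 B_ack=533

Answer: 533 275 275 533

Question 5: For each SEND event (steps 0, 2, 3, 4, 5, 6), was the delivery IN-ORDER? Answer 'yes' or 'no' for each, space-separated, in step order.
Step 0: SEND seq=0 -> in-order
Step 2: SEND seq=324 -> out-of-order
Step 3: SEND seq=124 -> in-order
Step 4: SEND seq=200 -> in-order
Step 5: SEND seq=449 -> in-order
Step 6: SEND seq=481 -> in-order

Answer: yes no yes yes yes yes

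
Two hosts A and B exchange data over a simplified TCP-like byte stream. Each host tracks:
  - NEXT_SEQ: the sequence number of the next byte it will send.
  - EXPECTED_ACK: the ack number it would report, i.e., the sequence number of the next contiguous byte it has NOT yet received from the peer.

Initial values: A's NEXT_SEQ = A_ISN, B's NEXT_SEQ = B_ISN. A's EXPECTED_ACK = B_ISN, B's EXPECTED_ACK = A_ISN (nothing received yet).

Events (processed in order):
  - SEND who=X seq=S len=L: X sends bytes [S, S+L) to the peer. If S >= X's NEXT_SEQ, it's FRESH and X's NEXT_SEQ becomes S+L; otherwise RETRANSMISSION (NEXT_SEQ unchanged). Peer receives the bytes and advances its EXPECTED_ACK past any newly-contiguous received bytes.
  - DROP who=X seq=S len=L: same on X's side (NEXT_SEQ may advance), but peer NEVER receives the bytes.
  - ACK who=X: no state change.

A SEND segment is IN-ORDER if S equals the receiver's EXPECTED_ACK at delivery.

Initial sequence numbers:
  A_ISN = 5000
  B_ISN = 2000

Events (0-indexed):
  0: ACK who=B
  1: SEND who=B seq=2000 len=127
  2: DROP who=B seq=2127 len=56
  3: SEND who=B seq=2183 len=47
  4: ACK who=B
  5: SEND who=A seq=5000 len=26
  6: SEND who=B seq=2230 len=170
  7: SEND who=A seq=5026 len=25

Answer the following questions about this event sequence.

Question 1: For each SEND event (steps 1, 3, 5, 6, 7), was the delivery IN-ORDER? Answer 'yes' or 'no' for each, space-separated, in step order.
Answer: yes no yes no yes

Derivation:
Step 1: SEND seq=2000 -> in-order
Step 3: SEND seq=2183 -> out-of-order
Step 5: SEND seq=5000 -> in-order
Step 6: SEND seq=2230 -> out-of-order
Step 7: SEND seq=5026 -> in-order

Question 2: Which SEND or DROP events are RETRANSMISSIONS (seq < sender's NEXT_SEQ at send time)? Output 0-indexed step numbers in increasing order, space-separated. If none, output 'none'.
Answer: none

Derivation:
Step 1: SEND seq=2000 -> fresh
Step 2: DROP seq=2127 -> fresh
Step 3: SEND seq=2183 -> fresh
Step 5: SEND seq=5000 -> fresh
Step 6: SEND seq=2230 -> fresh
Step 7: SEND seq=5026 -> fresh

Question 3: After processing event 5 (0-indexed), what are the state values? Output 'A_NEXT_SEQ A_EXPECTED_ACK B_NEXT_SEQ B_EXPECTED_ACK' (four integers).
After event 0: A_seq=5000 A_ack=2000 B_seq=2000 B_ack=5000
After event 1: A_seq=5000 A_ack=2127 B_seq=2127 B_ack=5000
After event 2: A_seq=5000 A_ack=2127 B_seq=2183 B_ack=5000
After event 3: A_seq=5000 A_ack=2127 B_seq=2230 B_ack=5000
After event 4: A_seq=5000 A_ack=2127 B_seq=2230 B_ack=5000
After event 5: A_seq=5026 A_ack=2127 B_seq=2230 B_ack=5026

5026 2127 2230 5026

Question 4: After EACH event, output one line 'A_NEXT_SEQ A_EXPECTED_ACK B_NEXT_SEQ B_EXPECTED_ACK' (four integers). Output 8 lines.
5000 2000 2000 5000
5000 2127 2127 5000
5000 2127 2183 5000
5000 2127 2230 5000
5000 2127 2230 5000
5026 2127 2230 5026
5026 2127 2400 5026
5051 2127 2400 5051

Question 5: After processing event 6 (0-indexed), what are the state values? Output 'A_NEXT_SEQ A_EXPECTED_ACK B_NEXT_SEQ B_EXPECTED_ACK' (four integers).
After event 0: A_seq=5000 A_ack=2000 B_seq=2000 B_ack=5000
After event 1: A_seq=5000 A_ack=2127 B_seq=2127 B_ack=5000
After event 2: A_seq=5000 A_ack=2127 B_seq=2183 B_ack=5000
After event 3: A_seq=5000 A_ack=2127 B_seq=2230 B_ack=5000
After event 4: A_seq=5000 A_ack=2127 B_seq=2230 B_ack=5000
After event 5: A_seq=5026 A_ack=2127 B_seq=2230 B_ack=5026
After event 6: A_seq=5026 A_ack=2127 B_seq=2400 B_ack=5026

5026 2127 2400 5026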